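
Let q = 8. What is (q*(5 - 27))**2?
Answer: 30976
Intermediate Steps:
(q*(5 - 27))**2 = (8*(5 - 27))**2 = (8*(-22))**2 = (-176)**2 = 30976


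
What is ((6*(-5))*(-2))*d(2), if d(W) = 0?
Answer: 0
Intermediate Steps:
((6*(-5))*(-2))*d(2) = ((6*(-5))*(-2))*0 = -30*(-2)*0 = 60*0 = 0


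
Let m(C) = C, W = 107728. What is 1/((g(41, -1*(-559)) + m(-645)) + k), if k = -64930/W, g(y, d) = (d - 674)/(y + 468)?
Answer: -27416776/17706539565 ≈ -0.0015484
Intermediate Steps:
g(y, d) = (-674 + d)/(468 + y)
k = -32465/53864 (k = -64930/107728 = -64930*1/107728 = -32465/53864 ≈ -0.60272)
1/((g(41, -1*(-559)) + m(-645)) + k) = 1/(((-674 - 1*(-559))/(468 + 41) - 645) - 32465/53864) = 1/(((-674 + 559)/509 - 645) - 32465/53864) = 1/(((1/509)*(-115) - 645) - 32465/53864) = 1/((-115/509 - 645) - 32465/53864) = 1/(-328420/509 - 32465/53864) = 1/(-17706539565/27416776) = -27416776/17706539565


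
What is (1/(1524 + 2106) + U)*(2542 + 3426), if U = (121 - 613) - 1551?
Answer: -22129609576/1815 ≈ -1.2193e+7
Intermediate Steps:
U = -2043 (U = -492 - 1551 = -2043)
(1/(1524 + 2106) + U)*(2542 + 3426) = (1/(1524 + 2106) - 2043)*(2542 + 3426) = (1/3630 - 2043)*5968 = -7416089/3630*5968 = -22129609576/1815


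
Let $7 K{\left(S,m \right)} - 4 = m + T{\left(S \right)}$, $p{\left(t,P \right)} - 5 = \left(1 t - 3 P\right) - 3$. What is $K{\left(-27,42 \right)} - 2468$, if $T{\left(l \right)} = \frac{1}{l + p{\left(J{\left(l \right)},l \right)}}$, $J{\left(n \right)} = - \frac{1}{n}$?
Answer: $- \frac{26068963}{10591} \approx -2461.4$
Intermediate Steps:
$p{\left(t,P \right)} = 2 + t - 3 P$ ($p{\left(t,P \right)} = 5 - \left(3 - t + 3 P\right) = 2 + t - 3 P$)
$T{\left(l \right)} = \frac{1}{2 - \frac{1}{l} - 2 l}$ ($T{\left(l \right)} = \frac{1}{l - \left(-2 + \frac{1}{l} + 3 l\right)} = \frac{1}{2 - \frac{1}{l} - 2 l}$)
$K{\left(S,m \right)} = \frac{4}{7} + \frac{m}{7} - \frac{S}{7 \left(1 + 2 S \left(-1 + S\right)\right)}$ ($K{\left(S,m \right)} = \frac{4}{7} + \frac{m - \frac{S}{1 + 2 S \left(-1 + S\right)}}{7} = \frac{4}{7} - \left(- \frac{m}{7} + \frac{S}{7 \left(1 + 2 S \left(-1 + S\right)\right)}\right) = \frac{4}{7} + \frac{m}{7} - \frac{S}{7 \left(1 + 2 S \left(-1 + S\right)\right)}$)
$K{\left(-27,42 \right)} - 2468 = \frac{\left(-1\right) \left(-27\right) + \left(1 + 2 \left(-27\right) \left(-1 - 27\right)\right) \left(4 + 42\right)}{7 \left(1 + 2 \left(-27\right) \left(-1 - 27\right)\right)} - 2468 = \frac{27 + \left(1 + 2 \left(-27\right) \left(-28\right)\right) 46}{7 \left(1 + 2 \left(-27\right) \left(-28\right)\right)} - 2468 = \frac{27 + \left(1 + 1512\right) 46}{7 \left(1 + 1512\right)} - 2468 = \frac{27 + 1513 \cdot 46}{7 \cdot 1513} - 2468 = \frac{1}{7} \cdot \frac{1}{1513} \left(27 + 69598\right) - 2468 = \frac{1}{7} \cdot \frac{1}{1513} \cdot 69625 - 2468 = \frac{69625}{10591} - 2468 = - \frac{26068963}{10591}$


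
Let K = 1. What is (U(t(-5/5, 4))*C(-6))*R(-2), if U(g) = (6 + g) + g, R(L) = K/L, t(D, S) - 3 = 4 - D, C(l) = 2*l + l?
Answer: 198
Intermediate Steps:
C(l) = 3*l
t(D, S) = 7 - D (t(D, S) = 3 + (4 - D) = 7 - D)
R(L) = 1/L
U(g) = 6 + 2*g
(U(t(-5/5, 4))*C(-6))*R(-2) = ((6 + 2*(7 - (-5)/5))*(3*(-6)))/(-2) = ((6 + 2*(7 - (-5)/5))*(-18))*(-½) = ((6 + 2*(7 - 1*(-1)))*(-18))*(-½) = ((6 + 2*(7 + 1))*(-18))*(-½) = ((6 + 2*8)*(-18))*(-½) = ((6 + 16)*(-18))*(-½) = (22*(-18))*(-½) = -396*(-½) = 198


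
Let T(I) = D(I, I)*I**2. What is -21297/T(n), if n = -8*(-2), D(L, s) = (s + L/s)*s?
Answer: -21297/69632 ≈ -0.30585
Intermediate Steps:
D(L, s) = s*(s + L/s)
n = 16
T(I) = I**2*(I + I**2) (T(I) = (I + I**2)*I**2 = I**2*(I + I**2))
-21297/T(n) = -21297*1/(4096*(1 + 16)) = -21297/(4096*17) = -21297/69632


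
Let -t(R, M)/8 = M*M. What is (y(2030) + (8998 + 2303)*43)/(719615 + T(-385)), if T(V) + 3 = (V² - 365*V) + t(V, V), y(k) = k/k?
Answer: -242972/88719 ≈ -2.7387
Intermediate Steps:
t(R, M) = -8*M² (t(R, M) = -8*M*M = -8*M²)
y(k) = 1
T(V) = -3 - 365*V - 7*V² (T(V) = -3 + ((V² - 365*V) - 8*V²) = -3 + (-365*V - 7*V²) = -3 - 365*V - 7*V²)
(y(2030) + (8998 + 2303)*43)/(719615 + T(-385)) = (1 + (8998 + 2303)*43)/(719615 + (-3 - 365*(-385) - 7*(-385)²)) = (1 + 11301*43)/(719615 + (-3 + 140525 - 7*148225)) = (1 + 485943)/(719615 + (-3 + 140525 - 1037575)) = 485944/(719615 - 897053) = 485944/(-177438) = 485944*(-1/177438) = -242972/88719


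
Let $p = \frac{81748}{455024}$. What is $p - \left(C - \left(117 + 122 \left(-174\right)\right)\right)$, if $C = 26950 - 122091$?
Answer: $\frac{8421377117}{113756} \approx 74030.0$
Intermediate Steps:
$p = \frac{20437}{113756}$ ($p = 81748 \cdot \frac{1}{455024} = \frac{20437}{113756} \approx 0.17966$)
$C = -95141$
$p - \left(C - \left(117 + 122 \left(-174\right)\right)\right) = \frac{20437}{113756} - \left(-95141 - \left(117 + 122 \left(-174\right)\right)\right) = \frac{20437}{113756} - \left(-95141 - \left(117 - 21228\right)\right) = \frac{20437}{113756} - \left(-95141 - -21111\right) = \frac{20437}{113756} - \left(-95141 + 21111\right) = \frac{20437}{113756} - -74030 = \frac{20437}{113756} + 74030 = \frac{8421377117}{113756}$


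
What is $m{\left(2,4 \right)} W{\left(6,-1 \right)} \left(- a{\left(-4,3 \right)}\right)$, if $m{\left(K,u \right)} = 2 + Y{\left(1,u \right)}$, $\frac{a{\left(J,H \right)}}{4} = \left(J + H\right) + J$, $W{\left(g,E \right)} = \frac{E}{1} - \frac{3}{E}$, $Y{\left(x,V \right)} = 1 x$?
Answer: $120$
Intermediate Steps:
$Y{\left(x,V \right)} = x$
$W{\left(g,E \right)} = E - \frac{3}{E}$ ($W{\left(g,E \right)} = E 1 - \frac{3}{E} = E - \frac{3}{E}$)
$a{\left(J,H \right)} = 4 H + 8 J$ ($a{\left(J,H \right)} = 4 \left(\left(J + H\right) + J\right) = 4 \left(\left(H + J\right) + J\right) = 4 \left(H + 2 J\right) = 4 H + 8 J$)
$m{\left(K,u \right)} = 3$ ($m{\left(K,u \right)} = 2 + 1 = 3$)
$m{\left(2,4 \right)} W{\left(6,-1 \right)} \left(- a{\left(-4,3 \right)}\right) = 3 \left(-1 - \frac{3}{-1}\right) \left(- (4 \cdot 3 + 8 \left(-4\right))\right) = 3 \left(-1 - -3\right) \left(- (12 - 32)\right) = 3 \left(-1 + 3\right) \left(\left(-1\right) \left(-20\right)\right) = 3 \cdot 2 \cdot 20 = 6 \cdot 20 = 120$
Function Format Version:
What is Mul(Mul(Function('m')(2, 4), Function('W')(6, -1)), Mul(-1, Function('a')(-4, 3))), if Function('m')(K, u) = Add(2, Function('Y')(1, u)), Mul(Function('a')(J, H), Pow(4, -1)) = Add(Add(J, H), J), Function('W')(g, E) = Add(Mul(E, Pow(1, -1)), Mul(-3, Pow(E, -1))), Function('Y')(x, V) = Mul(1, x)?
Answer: 120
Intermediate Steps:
Function('Y')(x, V) = x
Function('W')(g, E) = Add(E, Mul(-3, Pow(E, -1))) (Function('W')(g, E) = Add(Mul(E, 1), Mul(-3, Pow(E, -1))) = Add(E, Mul(-3, Pow(E, -1))))
Function('a')(J, H) = Add(Mul(4, H), Mul(8, J)) (Function('a')(J, H) = Mul(4, Add(Add(J, H), J)) = Mul(4, Add(Add(H, J), J)) = Mul(4, Add(H, Mul(2, J))) = Add(Mul(4, H), Mul(8, J)))
Function('m')(K, u) = 3 (Function('m')(K, u) = Add(2, 1) = 3)
Mul(Mul(Function('m')(2, 4), Function('W')(6, -1)), Mul(-1, Function('a')(-4, 3))) = Mul(Mul(3, Add(-1, Mul(-3, Pow(-1, -1)))), Mul(-1, Add(Mul(4, 3), Mul(8, -4)))) = Mul(Mul(3, Add(-1, Mul(-3, -1))), Mul(-1, Add(12, -32))) = Mul(Mul(3, Add(-1, 3)), Mul(-1, -20)) = Mul(Mul(3, 2), 20) = Mul(6, 20) = 120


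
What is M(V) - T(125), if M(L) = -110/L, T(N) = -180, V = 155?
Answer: 5558/31 ≈ 179.29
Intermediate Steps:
M(V) - T(125) = -110/155 - 1*(-180) = -110*1/155 + 180 = -22/31 + 180 = 5558/31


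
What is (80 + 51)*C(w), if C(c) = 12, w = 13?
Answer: 1572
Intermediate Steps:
(80 + 51)*C(w) = (80 + 51)*12 = 131*12 = 1572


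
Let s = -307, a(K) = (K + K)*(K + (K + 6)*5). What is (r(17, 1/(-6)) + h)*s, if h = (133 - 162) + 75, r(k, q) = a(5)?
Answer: -198322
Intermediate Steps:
a(K) = 2*K*(30 + 6*K) (a(K) = (2*K)*(K + (6 + K)*5) = (2*K)*(K + (30 + 5*K)) = (2*K)*(30 + 6*K) = 2*K*(30 + 6*K))
r(k, q) = 600 (r(k, q) = 12*5*(5 + 5) = 12*5*10 = 600)
h = 46 (h = -29 + 75 = 46)
(r(17, 1/(-6)) + h)*s = (600 + 46)*(-307) = 646*(-307) = -198322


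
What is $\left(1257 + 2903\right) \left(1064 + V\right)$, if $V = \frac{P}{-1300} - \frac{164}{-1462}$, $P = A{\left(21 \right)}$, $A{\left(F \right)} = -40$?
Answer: $\frac{3236016128}{731} \approx 4.4268 \cdot 10^{6}$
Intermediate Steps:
$P = -40$
$V = \frac{6792}{47515}$ ($V = - \frac{40}{-1300} - \frac{164}{-1462} = \left(-40\right) \left(- \frac{1}{1300}\right) - - \frac{82}{731} = \frac{2}{65} + \frac{82}{731} = \frac{6792}{47515} \approx 0.14294$)
$\left(1257 + 2903\right) \left(1064 + V\right) = \left(1257 + 2903\right) \left(1064 + \frac{6792}{47515}\right) = 4160 \cdot \frac{50562752}{47515} = \frac{3236016128}{731}$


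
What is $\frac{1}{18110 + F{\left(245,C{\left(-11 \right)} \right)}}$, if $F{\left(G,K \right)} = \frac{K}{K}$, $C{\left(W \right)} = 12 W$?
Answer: $\frac{1}{18111} \approx 5.5215 \cdot 10^{-5}$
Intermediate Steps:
$F{\left(G,K \right)} = 1$
$\frac{1}{18110 + F{\left(245,C{\left(-11 \right)} \right)}} = \frac{1}{18110 + 1} = \frac{1}{18111}$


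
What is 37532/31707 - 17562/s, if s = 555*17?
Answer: -67574638/99718515 ≈ -0.67765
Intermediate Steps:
s = 9435
37532/31707 - 17562/s = 37532/31707 - 17562/9435 = 37532*(1/31707) - 17562*1/9435 = 37532/31707 - 5854/3145 = -67574638/99718515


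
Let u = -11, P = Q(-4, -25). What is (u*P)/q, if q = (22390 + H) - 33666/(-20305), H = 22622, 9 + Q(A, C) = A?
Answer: 93665/29483946 ≈ 0.0031768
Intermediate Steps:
Q(A, C) = -9 + A
P = -13 (P = -9 - 4 = -13)
q = 29483946/655 (q = (22390 + 22622) - 33666/(-20305) = 45012 - 33666*(-1/20305) = 45012 + 1086/655 = 29483946/655 ≈ 45014.)
(u*P)/q = (-11*(-13))/(29483946/655) = 143*(655/29483946) = 93665/29483946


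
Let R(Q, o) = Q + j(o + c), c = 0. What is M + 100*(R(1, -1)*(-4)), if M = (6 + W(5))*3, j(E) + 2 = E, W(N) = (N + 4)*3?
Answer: 899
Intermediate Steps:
W(N) = 12 + 3*N (W(N) = (4 + N)*3 = 12 + 3*N)
j(E) = -2 + E
R(Q, o) = -2 + Q + o (R(Q, o) = Q + (-2 + (o + 0)) = Q + (-2 + o) = -2 + Q + o)
M = 99 (M = (6 + (12 + 3*5))*3 = (6 + (12 + 15))*3 = (6 + 27)*3 = 33*3 = 99)
M + 100*(R(1, -1)*(-4)) = 99 + 100*((-2 + 1 - 1)*(-4)) = 99 + 100*(-2*(-4)) = 99 + 100*8 = 99 + 800 = 899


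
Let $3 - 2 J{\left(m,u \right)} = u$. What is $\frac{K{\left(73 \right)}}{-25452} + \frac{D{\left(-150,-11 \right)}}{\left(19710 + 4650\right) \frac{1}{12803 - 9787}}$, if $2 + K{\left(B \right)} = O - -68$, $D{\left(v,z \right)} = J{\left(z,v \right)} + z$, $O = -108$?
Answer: $\frac{28673}{3535} \approx 8.1112$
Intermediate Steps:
$J{\left(m,u \right)} = \frac{3}{2} - \frac{u}{2}$
$D{\left(v,z \right)} = \frac{3}{2} + z - \frac{v}{2}$ ($D{\left(v,z \right)} = \left(\frac{3}{2} - \frac{v}{2}\right) + z = \frac{3}{2} + z - \frac{v}{2}$)
$K{\left(B \right)} = -42$ ($K{\left(B \right)} = -2 - 40 = -42$)
$\frac{K{\left(73 \right)}}{-25452} + \frac{D{\left(-150,-11 \right)}}{\left(19710 + 4650\right) \frac{1}{12803 - 9787}} = - \frac{42}{-25452} + \frac{\frac{3}{2} - 11 - -75}{\left(19710 + 4650\right) \frac{1}{12803 - 9787}} = \left(-42\right) \left(- \frac{1}{25452}\right) + \frac{\frac{3}{2} - 11 + 75}{24360 \cdot \frac{1}{3016}} = \frac{1}{606} + \frac{131}{2 \cdot 24360 \cdot \frac{1}{3016}} = \frac{1}{606} + \frac{131}{2 \cdot \frac{105}{13}} = \frac{1}{606} + \frac{131}{2} \cdot \frac{13}{105} = \frac{1}{606} + \frac{1703}{210} = \frac{28673}{3535}$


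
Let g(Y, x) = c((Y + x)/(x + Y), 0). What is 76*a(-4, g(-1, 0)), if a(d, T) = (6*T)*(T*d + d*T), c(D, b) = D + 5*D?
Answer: -131328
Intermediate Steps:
c(D, b) = 6*D
g(Y, x) = 6 (g(Y, x) = 6*((Y + x)/(x + Y)) = 6*((Y + x)/(Y + x)) = 6*1 = 6)
a(d, T) = 12*d*T² (a(d, T) = (6*T)*(T*d + T*d) = (6*T)*(2*T*d) = 12*d*T²)
76*a(-4, g(-1, 0)) = 76*(12*(-4)*6²) = 76*(12*(-4)*36) = 76*(-1728) = -131328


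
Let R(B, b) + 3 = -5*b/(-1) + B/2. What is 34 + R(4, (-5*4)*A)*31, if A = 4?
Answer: -12397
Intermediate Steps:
R(B, b) = -3 + B/2 + 5*b (R(B, b) = -3 + (-5*b/(-1) + B/2) = -3 + (-5*b*(-1) + B*(½)) = -3 + (5*b + B/2) = -3 + (B/2 + 5*b) = -3 + B/2 + 5*b)
34 + R(4, (-5*4)*A)*31 = 34 + (-3 + (½)*4 + 5*(-5*4*4))*31 = 34 + (-3 + 2 + 5*(-20*4))*31 = 34 + (-3 + 2 + 5*(-80))*31 = 34 + (-3 + 2 - 400)*31 = 34 - 401*31 = 34 - 12431 = -12397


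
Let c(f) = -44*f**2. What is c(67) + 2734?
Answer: -194782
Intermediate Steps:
c(67) + 2734 = -44*67**2 + 2734 = -44*4489 + 2734 = -197516 + 2734 = -194782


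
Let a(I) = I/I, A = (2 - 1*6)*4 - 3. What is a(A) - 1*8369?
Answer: -8368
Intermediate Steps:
A = -19 (A = (2 - 6)*4 - 3 = -4*4 - 3 = -16 - 3 = -19)
a(I) = 1
a(A) - 1*8369 = 1 - 1*8369 = 1 - 8369 = -8368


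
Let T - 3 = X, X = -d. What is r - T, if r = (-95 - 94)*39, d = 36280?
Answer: 28906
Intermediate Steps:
r = -7371 (r = -189*39 = -7371)
X = -36280 (X = -1*36280 = -36280)
T = -36277 (T = 3 - 36280 = -36277)
r - T = -7371 - 1*(-36277) = -7371 + 36277 = 28906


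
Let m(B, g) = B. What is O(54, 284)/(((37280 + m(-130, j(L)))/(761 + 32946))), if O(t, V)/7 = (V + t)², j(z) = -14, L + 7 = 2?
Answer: 13477878778/18575 ≈ 7.2559e+5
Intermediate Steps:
L = -5 (L = -7 + 2 = -5)
O(t, V) = 7*(V + t)²
O(54, 284)/(((37280 + m(-130, j(L)))/(761 + 32946))) = (7*(284 + 54)²)/(((37280 - 130)/(761 + 32946))) = (7*338²)/((37150/33707)) = (7*114244)/((37150*(1/33707))) = 799708/(37150/33707) = 799708*(33707/37150) = 13477878778/18575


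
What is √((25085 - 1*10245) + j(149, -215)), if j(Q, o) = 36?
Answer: 2*√3719 ≈ 121.97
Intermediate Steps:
√((25085 - 1*10245) + j(149, -215)) = √((25085 - 1*10245) + 36) = √((25085 - 10245) + 36) = √(14840 + 36) = √14876 = 2*√3719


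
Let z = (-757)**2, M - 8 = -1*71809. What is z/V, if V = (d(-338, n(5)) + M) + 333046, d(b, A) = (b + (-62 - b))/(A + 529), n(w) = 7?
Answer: 153577132/70013629 ≈ 2.1935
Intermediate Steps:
d(b, A) = -62/(529 + A)
M = -71801 (M = 8 - 1*71809 = 8 - 71809 = -71801)
z = 573049
V = 70013629/268 (V = (-62/(529 + 7) - 71801) + 333046 = (-62/536 - 71801) + 333046 = (-62*1/536 - 71801) + 333046 = (-31/268 - 71801) + 333046 = -19242699/268 + 333046 = 70013629/268 ≈ 2.6125e+5)
z/V = 573049/(70013629/268) = 573049*(268/70013629) = 153577132/70013629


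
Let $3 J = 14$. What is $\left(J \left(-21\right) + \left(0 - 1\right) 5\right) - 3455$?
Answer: $-3558$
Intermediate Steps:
$J = \frac{14}{3}$ ($J = \frac{1}{3} \cdot 14 = \frac{14}{3} \approx 4.6667$)
$\left(J \left(-21\right) + \left(0 - 1\right) 5\right) - 3455 = \left(\frac{14}{3} \left(-21\right) + \left(0 - 1\right) 5\right) - 3455 = \left(-98 - 5\right) - 3455 = -103 - 3455 = -3558$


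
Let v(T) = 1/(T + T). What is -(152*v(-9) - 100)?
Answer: 976/9 ≈ 108.44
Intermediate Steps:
v(T) = 1/(2*T)
-(152*v(-9) - 100) = -(152*((½)/(-9)) - 100) = -(152*((½)*(-⅑)) - 100) = -(152*(-1/18) - 100) = -(-76/9 - 100) = -1*(-976/9) = 976/9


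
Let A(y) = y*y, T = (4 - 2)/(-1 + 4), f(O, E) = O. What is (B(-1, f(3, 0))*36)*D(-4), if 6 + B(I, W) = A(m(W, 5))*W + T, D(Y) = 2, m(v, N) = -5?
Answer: 5016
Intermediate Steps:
T = ⅔ (T = 2/3 = 2*(⅓) = ⅔ ≈ 0.66667)
A(y) = y²
B(I, W) = -16/3 + 25*W (B(I, W) = -6 + ((-5)²*W + ⅔) = -6 + (25*W + ⅔) = -6 + (⅔ + 25*W) = -16/3 + 25*W)
(B(-1, f(3, 0))*36)*D(-4) = ((-16/3 + 25*3)*36)*2 = ((-16/3 + 75)*36)*2 = ((209/3)*36)*2 = 2508*2 = 5016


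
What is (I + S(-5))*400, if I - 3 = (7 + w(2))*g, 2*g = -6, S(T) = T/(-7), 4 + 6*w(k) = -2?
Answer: -40000/7 ≈ -5714.3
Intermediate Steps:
w(k) = -1 (w(k) = -2/3 + (1/6)*(-2) = -2/3 - 1/3 = -1)
S(T) = -T/7 (S(T) = T*(-1/7) = -T/7)
g = -3 (g = (1/2)*(-6) = -3)
I = -15 (I = 3 + (7 - 1)*(-3) = 3 + 6*(-3) = 3 - 18 = -15)
(I + S(-5))*400 = (-15 - 1/7*(-5))*400 = (-15 + 5/7)*400 = -100/7*400 = -40000/7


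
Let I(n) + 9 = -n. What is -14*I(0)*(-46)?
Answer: -5796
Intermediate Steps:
I(n) = -9 - n
-14*I(0)*(-46) = -14*(-9 - 1*0)*(-46) = -14*(-9 + 0)*(-46) = -14*(-9)*(-46) = 126*(-46) = -5796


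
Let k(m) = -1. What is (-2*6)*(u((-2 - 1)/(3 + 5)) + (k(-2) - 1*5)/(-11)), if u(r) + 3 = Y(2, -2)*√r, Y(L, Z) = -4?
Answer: 324/11 + 12*I*√6 ≈ 29.455 + 29.394*I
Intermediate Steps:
u(r) = -3 - 4*√r
(-2*6)*(u((-2 - 1)/(3 + 5)) + (k(-2) - 1*5)/(-11)) = (-2*6)*((-3 - 4*√(-2 - 1)/√(3 + 5)) + (-1 - 1*5)/(-11)) = -12*((-3 - 4*I*√6/4) + (-1 - 5)*(-1/11)) = -12*((-3 - 4*I*√6/4) - 6*(-1/11)) = -12*((-3 - I*√6) + 6/11) = -12*(-27/11 - I*√6) = 324/11 + 12*I*√6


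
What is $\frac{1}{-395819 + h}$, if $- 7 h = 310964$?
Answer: $- \frac{7}{3081697} \approx -2.2715 \cdot 10^{-6}$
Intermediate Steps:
$h = - \frac{310964}{7}$ ($h = \left(- \frac{1}{7}\right) 310964 = - \frac{310964}{7} \approx -44423.0$)
$\frac{1}{-395819 + h} = \frac{1}{-395819 - \frac{310964}{7}} = \frac{1}{- \frac{3081697}{7}} = - \frac{7}{3081697}$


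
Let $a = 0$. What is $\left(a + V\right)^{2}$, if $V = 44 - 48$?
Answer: $16$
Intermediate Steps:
$V = -4$
$\left(a + V\right)^{2} = \left(0 - 4\right)^{2} = \left(-4\right)^{2} = 16$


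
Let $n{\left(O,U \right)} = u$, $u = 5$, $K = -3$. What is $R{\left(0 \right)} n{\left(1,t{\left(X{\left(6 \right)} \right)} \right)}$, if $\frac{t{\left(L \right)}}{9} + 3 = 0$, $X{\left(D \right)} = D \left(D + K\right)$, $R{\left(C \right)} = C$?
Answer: $0$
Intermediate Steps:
$X{\left(D \right)} = D \left(-3 + D\right)$ ($X{\left(D \right)} = D \left(D - 3\right) = D \left(-3 + D\right)$)
$t{\left(L \right)} = -27$ ($t{\left(L \right)} = -27 + 9 \cdot 0 = -27 + 0 = -27$)
$n{\left(O,U \right)} = 5$
$R{\left(0 \right)} n{\left(1,t{\left(X{\left(6 \right)} \right)} \right)} = 0 \cdot 5 = 0$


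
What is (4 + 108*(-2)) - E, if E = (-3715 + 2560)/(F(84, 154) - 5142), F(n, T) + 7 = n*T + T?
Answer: -560779/2647 ≈ -211.85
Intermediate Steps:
F(n, T) = -7 + T + T*n (F(n, T) = -7 + (n*T + T) = -7 + (T*n + T) = -7 + (T + T*n) = -7 + T + T*n)
E = -385/2647 (E = (-3715 + 2560)/((-7 + 154 + 154*84) - 5142) = -1155/((-7 + 154 + 12936) - 5142) = -1155/(13083 - 5142) = -1155/7941 = -1155*1/7941 = -385/2647 ≈ -0.14545)
(4 + 108*(-2)) - E = (4 + 108*(-2)) - 1*(-385/2647) = (4 - 216) + 385/2647 = -212 + 385/2647 = -560779/2647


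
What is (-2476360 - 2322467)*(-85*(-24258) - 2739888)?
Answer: 3253403155266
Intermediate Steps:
(-2476360 - 2322467)*(-85*(-24258) - 2739888) = -4798827*(2061930 - 2739888) = -4798827*(-677958) = 3253403155266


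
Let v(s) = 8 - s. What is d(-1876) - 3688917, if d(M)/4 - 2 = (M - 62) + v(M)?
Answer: -3689125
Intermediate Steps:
d(M) = -208 (d(M) = 8 + 4*((M - 62) + (8 - M)) = 8 + 4*((-62 + M) + (8 - M)) = 8 + 4*(-54) = 8 - 216 = -208)
d(-1876) - 3688917 = -208 - 3688917 = -3689125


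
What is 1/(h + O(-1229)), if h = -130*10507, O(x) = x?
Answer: -1/1367139 ≈ -7.3145e-7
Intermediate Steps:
h = -1365910
1/(h + O(-1229)) = 1/(-1365910 - 1229) = 1/(-1367139) = -1/1367139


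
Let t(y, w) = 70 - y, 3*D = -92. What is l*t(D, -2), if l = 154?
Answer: 46508/3 ≈ 15503.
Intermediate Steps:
D = -92/3 (D = (⅓)*(-92) = -92/3 ≈ -30.667)
l*t(D, -2) = 154*(70 - 1*(-92/3)) = 154*(70 + 92/3) = 154*(302/3) = 46508/3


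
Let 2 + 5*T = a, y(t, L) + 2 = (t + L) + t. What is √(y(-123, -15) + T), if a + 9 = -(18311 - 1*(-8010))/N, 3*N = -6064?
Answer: I*√15087802395/7580 ≈ 16.205*I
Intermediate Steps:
N = -6064/3 (N = (⅓)*(-6064) = -6064/3 ≈ -2021.3)
y(t, L) = -2 + L + 2*t (y(t, L) = -2 + ((t + L) + t) = -2 + ((L + t) + t) = -2 + (L + 2*t) = -2 + L + 2*t)
a = 24387/6064 (a = -9 - (18311 - 1*(-8010))/(-6064/3) = -9 - (18311 + 8010)*(-3)/6064 = -9 - 26321*(-3)/6064 = -9 - 1*(-78963/6064) = -9 + 78963/6064 = 24387/6064 ≈ 4.0216)
T = 12259/30320 (T = -⅖ + (⅕)*(24387/6064) = -⅖ + 24387/30320 = 12259/30320 ≈ 0.40432)
√(y(-123, -15) + T) = √((-2 - 15 + 2*(-123)) + 12259/30320) = √((-2 - 15 - 246) + 12259/30320) = √(-263 + 12259/30320) = √(-7961901/30320) = I*√15087802395/7580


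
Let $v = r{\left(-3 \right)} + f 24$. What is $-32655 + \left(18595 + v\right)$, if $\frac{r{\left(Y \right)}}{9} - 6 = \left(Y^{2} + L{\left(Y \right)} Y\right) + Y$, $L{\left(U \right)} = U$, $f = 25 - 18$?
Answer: $-13703$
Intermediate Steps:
$f = 7$
$r{\left(Y \right)} = 54 + 9 Y + 18 Y^{2}$ ($r{\left(Y \right)} = 54 + 9 \left(\left(Y^{2} + Y Y\right) + Y\right) = 54 + 9 \left(\left(Y^{2} + Y^{2}\right) + Y\right) = 54 + 9 \left(2 Y^{2} + Y\right) = 54 + 9 \left(Y + 2 Y^{2}\right) = 54 + \left(9 Y + 18 Y^{2}\right) = 54 + 9 Y + 18 Y^{2}$)
$v = 357$ ($v = \left(54 + 9 \left(-3\right) + 18 \left(-3\right)^{2}\right) + 7 \cdot 24 = \left(54 - 27 + 18 \cdot 9\right) + 168 = \left(54 - 27 + 162\right) + 168 = 189 + 168 = 357$)
$-32655 + \left(18595 + v\right) = -32655 + \left(18595 + 357\right) = -32655 + 18952 = -13703$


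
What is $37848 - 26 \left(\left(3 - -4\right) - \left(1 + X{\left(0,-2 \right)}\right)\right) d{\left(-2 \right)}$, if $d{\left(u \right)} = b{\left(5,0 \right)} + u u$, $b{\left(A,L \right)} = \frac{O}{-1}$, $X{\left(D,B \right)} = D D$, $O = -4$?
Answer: $36600$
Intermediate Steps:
$X{\left(D,B \right)} = D^{2}$
$b{\left(A,L \right)} = 4$ ($b{\left(A,L \right)} = - \frac{4}{-1} = \left(-4\right) \left(-1\right) = 4$)
$d{\left(u \right)} = 4 + u^{2}$ ($d{\left(u \right)} = 4 + u u = 4 + u^{2}$)
$37848 - 26 \left(\left(3 - -4\right) - \left(1 + X{\left(0,-2 \right)}\right)\right) d{\left(-2 \right)} = 37848 - 26 \left(\left(3 - -4\right) - 1\right) \left(4 + \left(-2\right)^{2}\right) = 37848 - 26 \left(\left(3 + 4\right) - 1\right) \left(4 + 4\right) = 37848 - 26 \left(7 + \left(-1 + 0\right)\right) 8 = 37848 - 26 \left(7 - 1\right) 8 = 37848 - 26 \cdot 6 \cdot 8 = 37848 - 156 \cdot 8 = 37848 - 1248 = 36600$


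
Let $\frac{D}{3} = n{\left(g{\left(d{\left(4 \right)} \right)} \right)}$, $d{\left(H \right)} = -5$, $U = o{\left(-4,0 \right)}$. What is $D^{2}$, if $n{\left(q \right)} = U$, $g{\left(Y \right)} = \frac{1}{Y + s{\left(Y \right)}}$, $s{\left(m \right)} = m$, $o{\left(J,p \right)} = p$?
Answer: $0$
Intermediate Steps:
$U = 0$
$g{\left(Y \right)} = \frac{1}{2 Y}$ ($g{\left(Y \right)} = \frac{1}{Y + Y} = \frac{1}{2 Y}$)
$n{\left(q \right)} = 0$
$D = 0$ ($D = 3 \cdot 0 = 0$)
$D^{2} = 0^{2} = 0$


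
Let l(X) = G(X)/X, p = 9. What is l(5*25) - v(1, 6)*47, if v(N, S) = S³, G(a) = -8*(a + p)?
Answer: -1270072/125 ≈ -10161.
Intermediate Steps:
G(a) = -72 - 8*a (G(a) = -8*(a + 9) = -8*(9 + a) = -72 - 8*a)
l(X) = (-72 - 8*X)/X
l(5*25) - v(1, 6)*47 = (-8 - 72/(5*25)) - 6³*47 = (-8 - 72/125) - 216*47 = (-8 - 72*1/125) - 1*10152 = (-8 - 72/125) - 10152 = -1072/125 - 10152 = -1270072/125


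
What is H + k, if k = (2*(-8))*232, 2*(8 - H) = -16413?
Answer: 9005/2 ≈ 4502.5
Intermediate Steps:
H = 16429/2 (H = 8 - 1/2*(-16413) = 8 + 16413/2 = 16429/2 ≈ 8214.5)
k = -3712 (k = -16*232 = -3712)
H + k = 16429/2 - 3712 = 9005/2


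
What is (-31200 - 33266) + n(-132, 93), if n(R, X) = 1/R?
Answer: -8509513/132 ≈ -64466.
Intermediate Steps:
(-31200 - 33266) + n(-132, 93) = (-31200 - 33266) + 1/(-132) = -64466 - 1/132 = -8509513/132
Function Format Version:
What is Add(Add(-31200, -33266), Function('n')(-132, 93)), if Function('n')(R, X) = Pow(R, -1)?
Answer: Rational(-8509513, 132) ≈ -64466.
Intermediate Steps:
Add(Add(-31200, -33266), Function('n')(-132, 93)) = Add(Add(-31200, -33266), Pow(-132, -1)) = Add(-64466, Rational(-1, 132)) = Rational(-8509513, 132)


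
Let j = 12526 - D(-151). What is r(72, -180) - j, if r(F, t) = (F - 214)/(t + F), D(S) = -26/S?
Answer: -102124879/8154 ≈ -12525.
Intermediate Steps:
r(F, t) = (-214 + F)/(F + t)
j = 1891400/151 (j = 12526 - (-26)/(-151) = 12526 - (-26)*(-1)/151 = 12526 - 1*26/151 = 12526 - 26/151 = 1891400/151 ≈ 12526.)
r(72, -180) - j = (-214 + 72)/(72 - 180) - 1*1891400/151 = -142/(-108) - 1891400/151 = -1/108*(-142) - 1891400/151 = 71/54 - 1891400/151 = -102124879/8154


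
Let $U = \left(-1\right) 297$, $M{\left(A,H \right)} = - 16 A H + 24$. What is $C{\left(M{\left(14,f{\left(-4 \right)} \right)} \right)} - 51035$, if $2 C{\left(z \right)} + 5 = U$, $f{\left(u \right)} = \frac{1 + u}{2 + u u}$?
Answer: $-51186$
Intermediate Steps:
$f{\left(u \right)} = \frac{1 + u}{2 + u^{2}}$
$M{\left(A,H \right)} = 24 - 16 A H$ ($M{\left(A,H \right)} = - 16 A H + 24 = 24 - 16 A H$)
$U = -297$
$C{\left(z \right)} = -151$ ($C{\left(z \right)} = - \frac{5}{2} + \frac{1}{2} \left(-297\right) = - \frac{5}{2} - \frac{297}{2} = -151$)
$C{\left(M{\left(14,f{\left(-4 \right)} \right)} \right)} - 51035 = -151 - 51035 = -51186$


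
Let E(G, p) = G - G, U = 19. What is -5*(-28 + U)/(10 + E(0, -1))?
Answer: 9/2 ≈ 4.5000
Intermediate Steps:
E(G, p) = 0
-5*(-28 + U)/(10 + E(0, -1)) = -5*(-28 + 19)/(10 + 0) = -(-45)/10 = -5*(-9/10) = 9/2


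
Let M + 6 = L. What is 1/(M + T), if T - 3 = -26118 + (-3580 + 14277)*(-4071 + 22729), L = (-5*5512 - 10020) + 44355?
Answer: 1/199565280 ≈ 5.0109e-9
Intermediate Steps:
L = 6775 (L = (-27560 - 10020) + 44355 = -37580 + 44355 = 6775)
M = 6769 (M = -6 + 6775 = 6769)
T = 199558511 (T = 3 + (-26118 + (-3580 + 14277)*(-4071 + 22729)) = 3 + (-26118 + 10697*18658) = 3 + (-26118 + 199584626) = 3 + 199558508 = 199558511)
1/(M + T) = 1/(6769 + 199558511) = 1/199565280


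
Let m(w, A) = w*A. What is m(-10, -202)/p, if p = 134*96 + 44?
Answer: 505/3227 ≈ 0.15649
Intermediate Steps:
m(w, A) = A*w
p = 12908 (p = 12864 + 44 = 12908)
m(-10, -202)/p = -202*(-10)/12908 = 2020*(1/12908) = 505/3227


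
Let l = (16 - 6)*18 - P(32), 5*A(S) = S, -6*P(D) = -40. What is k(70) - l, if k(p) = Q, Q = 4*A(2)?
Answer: -2576/15 ≈ -171.73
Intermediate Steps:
P(D) = 20/3 (P(D) = -⅙*(-40) = 20/3)
A(S) = S/5
Q = 8/5 (Q = 4*((⅕)*2) = 4*(⅖) = 8/5 ≈ 1.6000)
k(p) = 8/5
l = 520/3 (l = (16 - 6)*18 - 1*20/3 = 10*18 - 20/3 = 180 - 20/3 = 520/3 ≈ 173.33)
k(70) - l = 8/5 - 1*520/3 = 8/5 - 520/3 = -2576/15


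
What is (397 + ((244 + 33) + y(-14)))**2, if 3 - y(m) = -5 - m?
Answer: 446224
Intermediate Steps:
y(m) = 8 + m (y(m) = 3 - (-5 - m) = 3 + (5 + m) = 8 + m)
(397 + ((244 + 33) + y(-14)))**2 = (397 + ((244 + 33) + (8 - 14)))**2 = (397 + (277 - 6))**2 = (397 + 271)**2 = 668**2 = 446224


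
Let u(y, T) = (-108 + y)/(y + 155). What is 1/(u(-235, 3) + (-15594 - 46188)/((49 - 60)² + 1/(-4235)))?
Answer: -20497360/10377988369 ≈ -0.0019751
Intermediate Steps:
u(y, T) = (-108 + y)/(155 + y)
1/(u(-235, 3) + (-15594 - 46188)/((49 - 60)² + 1/(-4235))) = 1/((-108 - 235)/(155 - 235) + (-15594 - 46188)/((49 - 60)² + 1/(-4235))) = 1/(-343/(-80) - 61782/((-11)² - 1/4235)) = 1/(-1/80*(-343) - 61782/(121 - 1/4235)) = 1/(343/80 - 61782/512434/4235) = 1/(343/80 - 61782*4235/512434) = 1/(343/80 - 130823385/256217) = 1/(-10377988369/20497360) = -20497360/10377988369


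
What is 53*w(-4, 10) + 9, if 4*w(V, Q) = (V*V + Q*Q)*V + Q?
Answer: -12013/2 ≈ -6006.5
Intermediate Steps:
w(V, Q) = Q/4 + V*(Q**2 + V**2)/4 (w(V, Q) = ((V*V + Q*Q)*V + Q)/4 = ((V**2 + Q**2)*V + Q)/4 = ((Q**2 + V**2)*V + Q)/4 = (V*(Q**2 + V**2) + Q)/4 = (Q + V*(Q**2 + V**2))/4 = Q/4 + V*(Q**2 + V**2)/4)
53*w(-4, 10) + 9 = 53*((1/4)*10 + (1/4)*(-4)**3 + (1/4)*(-4)*10**2) + 9 = 53*(5/2 + (1/4)*(-64) + (1/4)*(-4)*100) + 9 = 53*(5/2 - 16 - 100) + 9 = 53*(-227/2) + 9 = -12031/2 + 9 = -12013/2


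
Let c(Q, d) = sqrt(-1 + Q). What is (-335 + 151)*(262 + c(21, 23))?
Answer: -48208 - 368*sqrt(5) ≈ -49031.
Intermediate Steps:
(-335 + 151)*(262 + c(21, 23)) = (-335 + 151)*(262 + sqrt(-1 + 21)) = -184*(262 + sqrt(20)) = -184*(262 + 2*sqrt(5)) = -48208 - 368*sqrt(5)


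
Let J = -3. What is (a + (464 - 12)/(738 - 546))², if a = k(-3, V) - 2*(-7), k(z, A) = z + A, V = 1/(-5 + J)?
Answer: 403225/2304 ≈ 175.01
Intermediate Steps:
V = -⅛ (V = 1/(-5 - 3) = 1/(-8) = -⅛ ≈ -0.12500)
k(z, A) = A + z
a = 87/8 (a = (-⅛ - 3) - 2*(-7) = -25/8 + 14 = 87/8 ≈ 10.875)
(a + (464 - 12)/(738 - 546))² = (87/8 + (464 - 12)/(738 - 546))² = (87/8 + 452/192)² = (87/8 + 452*(1/192))² = (87/8 + 113/48)² = (635/48)² = 403225/2304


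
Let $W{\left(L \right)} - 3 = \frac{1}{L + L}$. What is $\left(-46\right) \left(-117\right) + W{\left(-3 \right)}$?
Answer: $\frac{32309}{6} \approx 5384.8$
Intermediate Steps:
$W{\left(L \right)} = 3 + \frac{1}{2 L}$ ($W{\left(L \right)} = 3 + \frac{1}{L + L} = 3 + \frac{1}{2 L}$)
$\left(-46\right) \left(-117\right) + W{\left(-3 \right)} = \left(-46\right) \left(-117\right) + \left(3 + \frac{1}{2 \left(-3\right)}\right) = 5382 + \left(3 + \frac{1}{2} \left(- \frac{1}{3}\right)\right) = 5382 + \left(3 - \frac{1}{6}\right) = 5382 + \frac{17}{6} = \frac{32309}{6}$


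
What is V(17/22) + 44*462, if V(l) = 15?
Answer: 20343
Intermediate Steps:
V(17/22) + 44*462 = 15 + 44*462 = 15 + 20328 = 20343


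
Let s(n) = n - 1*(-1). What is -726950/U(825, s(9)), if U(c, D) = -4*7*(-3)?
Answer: -51925/6 ≈ -8654.2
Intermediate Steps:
s(n) = 1 + n (s(n) = n + 1 = 1 + n)
U(c, D) = 84 (U(c, D) = -28*(-3) = 84)
-726950/U(825, s(9)) = -726950/84 = -726950*1/84 = -51925/6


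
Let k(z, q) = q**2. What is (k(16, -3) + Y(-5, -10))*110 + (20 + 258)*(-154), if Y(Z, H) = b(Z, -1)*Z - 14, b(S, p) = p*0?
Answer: -43362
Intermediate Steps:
b(S, p) = 0
Y(Z, H) = -14 (Y(Z, H) = 0*Z - 14 = 0 - 14 = -14)
(k(16, -3) + Y(-5, -10))*110 + (20 + 258)*(-154) = ((-3)**2 - 14)*110 + (20 + 258)*(-154) = (9 - 14)*110 + 278*(-154) = -5*110 - 42812 = -550 - 42812 = -43362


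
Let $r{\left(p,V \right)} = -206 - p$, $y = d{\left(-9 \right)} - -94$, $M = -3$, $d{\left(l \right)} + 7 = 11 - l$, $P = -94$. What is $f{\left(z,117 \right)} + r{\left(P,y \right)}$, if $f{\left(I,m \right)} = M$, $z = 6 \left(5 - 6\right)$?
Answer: $-115$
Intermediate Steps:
$d{\left(l \right)} = 4 - l$ ($d{\left(l \right)} = -7 - \left(-11 + l\right) = 4 - l$)
$z = -6$ ($z = 6 \left(-1\right) = -6$)
$f{\left(I,m \right)} = -3$
$y = 107$ ($y = \left(4 - -9\right) - -94 = \left(4 + 9\right) + 94 = 13 + 94 = 107$)
$f{\left(z,117 \right)} + r{\left(P,y \right)} = -3 - 112 = -115$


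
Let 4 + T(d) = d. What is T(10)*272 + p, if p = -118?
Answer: 1514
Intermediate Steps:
T(d) = -4 + d
T(10)*272 + p = (-4 + 10)*272 - 118 = 6*272 - 118 = 1632 - 118 = 1514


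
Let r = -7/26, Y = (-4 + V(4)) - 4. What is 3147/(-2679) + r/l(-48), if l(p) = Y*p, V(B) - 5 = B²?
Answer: -17012725/14488032 ≈ -1.1743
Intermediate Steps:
V(B) = 5 + B²
Y = 13 (Y = (-4 + (5 + 4²)) - 4 = (-4 + (5 + 16)) - 4 = (-4 + 21) - 4 = 17 - 4 = 13)
r = -7/26 (r = -7*1/26 = -7/26 ≈ -0.26923)
l(p) = 13*p
3147/(-2679) + r/l(-48) = 3147/(-2679) - 7/(26*(13*(-48))) = 3147*(-1/2679) - 7/26/(-624) = -1049/893 - 7/26*(-1/624) = -1049/893 + 7/16224 = -17012725/14488032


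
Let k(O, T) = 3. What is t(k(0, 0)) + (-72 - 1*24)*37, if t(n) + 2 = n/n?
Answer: -3553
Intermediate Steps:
t(n) = -1 (t(n) = -2 + n/n = -2 + 1 = -1)
t(k(0, 0)) + (-72 - 1*24)*37 = -1 + (-72 - 1*24)*37 = -1 + (-72 - 24)*37 = -1 - 96*37 = -1 - 3552 = -3553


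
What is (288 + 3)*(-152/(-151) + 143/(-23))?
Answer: -5266227/3473 ≈ -1516.3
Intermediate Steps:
(288 + 3)*(-152/(-151) + 143/(-23)) = 291*(-152*(-1/151) + 143*(-1/23)) = 291*(152/151 - 143/23) = 291*(-18097/3473) = -5266227/3473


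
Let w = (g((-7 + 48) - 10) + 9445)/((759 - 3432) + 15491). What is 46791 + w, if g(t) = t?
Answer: 299888257/6409 ≈ 46792.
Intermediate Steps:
w = 4738/6409 (w = (((-7 + 48) - 10) + 9445)/((759 - 3432) + 15491) = ((41 - 10) + 9445)/(-2673 + 15491) = (31 + 9445)/12818 = 9476*(1/12818) = 4738/6409 ≈ 0.73927)
46791 + w = 46791 + 4738/6409 = 299888257/6409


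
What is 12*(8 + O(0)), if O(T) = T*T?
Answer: 96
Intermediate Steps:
O(T) = T²
12*(8 + O(0)) = 12*(8 + 0²) = 12*(8 + 0) = 12*8 = 96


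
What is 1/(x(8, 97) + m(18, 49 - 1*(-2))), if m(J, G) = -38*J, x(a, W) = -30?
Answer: -1/714 ≈ -0.0014006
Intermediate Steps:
1/(x(8, 97) + m(18, 49 - 1*(-2))) = 1/(-30 - 38*18) = 1/(-30 - 684) = 1/(-714) = -1/714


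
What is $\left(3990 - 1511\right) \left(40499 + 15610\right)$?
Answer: $139094211$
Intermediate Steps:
$\left(3990 - 1511\right) \left(40499 + 15610\right) = 2479 \cdot 56109 = 139094211$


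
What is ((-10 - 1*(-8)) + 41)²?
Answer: 1521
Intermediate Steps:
((-10 - 1*(-8)) + 41)² = ((-10 + 8) + 41)² = (-2 + 41)² = 39² = 1521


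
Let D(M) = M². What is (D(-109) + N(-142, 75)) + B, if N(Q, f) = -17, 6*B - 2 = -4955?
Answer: 22077/2 ≈ 11039.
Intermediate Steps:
B = -1651/2 (B = ⅓ + (⅙)*(-4955) = ⅓ - 4955/6 = -1651/2 ≈ -825.50)
(D(-109) + N(-142, 75)) + B = ((-109)² - 17) - 1651/2 = (11881 - 17) - 1651/2 = 11864 - 1651/2 = 22077/2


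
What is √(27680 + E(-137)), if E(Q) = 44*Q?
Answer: 2*√5413 ≈ 147.15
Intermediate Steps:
√(27680 + E(-137)) = √(27680 + 44*(-137)) = √(27680 - 6028) = √21652 = 2*√5413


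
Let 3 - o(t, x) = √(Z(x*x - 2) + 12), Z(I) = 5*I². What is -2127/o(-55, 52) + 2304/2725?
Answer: 84122657217/99473462675 + 8508*√2281502/36504023 ≈ 1.1977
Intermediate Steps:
o(t, x) = 3 - √(12 + 5*(-2 + x²)²) (o(t, x) = 3 - √(5*(x*x - 2)² + 12) = 3 - √(5*(x² - 2)² + 12) = 3 - √(5*(-2 + x²)² + 12) = 3 - √(12 + 5*(-2 + x²)²))
-2127/o(-55, 52) + 2304/2725 = -2127/(3 - √(12 + 5*(-2 + 52²)²)) + 2304/2725 = -2127/(3 - √(12 + 5*(-2 + 2704)²)) + 2304*(1/2725) = -2127/(3 - √(12 + 5*2702²)) + 2304/2725 = -2127/(3 - √(12 + 5*7300804)) + 2304/2725 = -2127/(3 - √(12 + 36504020)) + 2304/2725 = -2127/(3 - √36504032) + 2304/2725 = -2127/(3 - 4*√2281502) + 2304/2725 = 2304/2725 - 2127/(3 - 4*√2281502)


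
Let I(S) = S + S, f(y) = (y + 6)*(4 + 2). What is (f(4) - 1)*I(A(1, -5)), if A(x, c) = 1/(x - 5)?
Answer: -59/2 ≈ -29.500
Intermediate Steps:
A(x, c) = 1/(-5 + x)
f(y) = 36 + 6*y (f(y) = (6 + y)*6 = 36 + 6*y)
I(S) = 2*S
(f(4) - 1)*I(A(1, -5)) = ((36 + 6*4) - 1)*(2/(-5 + 1)) = ((36 + 24) - 1)*(2/(-4)) = (60 - 1)*(2*(-¼)) = 59*(-½) = -59/2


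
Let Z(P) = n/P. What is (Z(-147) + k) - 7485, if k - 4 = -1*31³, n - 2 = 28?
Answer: -1826338/49 ≈ -37272.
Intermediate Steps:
n = 30 (n = 2 + 28 = 30)
Z(P) = 30/P
k = -29787 (k = 4 - 1*31³ = 4 - 1*29791 = 4 - 29791 = -29787)
(Z(-147) + k) - 7485 = (30/(-147) - 29787) - 7485 = (30*(-1/147) - 29787) - 7485 = (-10/49 - 29787) - 7485 = -1459573/49 - 7485 = -1826338/49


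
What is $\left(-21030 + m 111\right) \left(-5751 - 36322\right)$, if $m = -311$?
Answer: $2337197223$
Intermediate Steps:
$\left(-21030 + m 111\right) \left(-5751 - 36322\right) = \left(-21030 - 34521\right) \left(-5751 - 36322\right) = \left(-21030 - 34521\right) \left(-42073\right) = \left(-55551\right) \left(-42073\right) = 2337197223$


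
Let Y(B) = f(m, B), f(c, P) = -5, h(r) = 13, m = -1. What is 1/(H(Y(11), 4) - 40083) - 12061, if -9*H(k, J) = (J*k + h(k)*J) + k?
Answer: -483477247/40086 ≈ -12061.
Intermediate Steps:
Y(B) = -5
H(k, J) = -13*J/9 - k/9 - J*k/9 (H(k, J) = -((J*k + 13*J) + k)/9 = -((13*J + J*k) + k)/9 = -(k + 13*J + J*k)/9 = -13*J/9 - k/9 - J*k/9)
1/(H(Y(11), 4) - 40083) - 12061 = 1/((-13/9*4 - ⅑*(-5) - ⅑*4*(-5)) - 40083) - 12061 = 1/((-52/9 + 5/9 + 20/9) - 40083) - 12061 = 1/(-3 - 40083) - 12061 = 1/(-40086) - 12061 = -1/40086 - 12061 = -483477247/40086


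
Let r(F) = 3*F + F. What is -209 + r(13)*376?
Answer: 19343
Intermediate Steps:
r(F) = 4*F
-209 + r(13)*376 = -209 + (4*13)*376 = -209 + 52*376 = -209 + 19552 = 19343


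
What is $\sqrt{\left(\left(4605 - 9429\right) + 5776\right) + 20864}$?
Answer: $6 \sqrt{606} \approx 147.7$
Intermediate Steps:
$\sqrt{\left(\left(4605 - 9429\right) + 5776\right) + 20864} = \sqrt{\left(-4824 + 5776\right) + 20864} = \sqrt{952 + 20864} = \sqrt{21816} = 6 \sqrt{606}$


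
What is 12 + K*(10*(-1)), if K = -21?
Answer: 222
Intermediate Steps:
12 + K*(10*(-1)) = 12 - 210*(-1) = 12 - 21*(-10) = 12 + 210 = 222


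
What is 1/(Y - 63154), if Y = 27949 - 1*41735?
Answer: -1/76940 ≈ -1.2997e-5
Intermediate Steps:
Y = -13786 (Y = 27949 - 41735 = -13786)
1/(Y - 63154) = 1/(-13786 - 63154) = 1/(-76940) = -1/76940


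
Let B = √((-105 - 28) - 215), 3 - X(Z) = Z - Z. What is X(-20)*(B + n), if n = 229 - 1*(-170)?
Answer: 1197 + 6*I*√87 ≈ 1197.0 + 55.964*I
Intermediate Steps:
X(Z) = 3 (X(Z) = 3 - (Z - Z) = 3 - 1*0 = 3 + 0 = 3)
n = 399 (n = 229 + 170 = 399)
B = 2*I*√87 (B = √(-133 - 215) = √(-348) = 2*I*√87 ≈ 18.655*I)
X(-20)*(B + n) = 3*(2*I*√87 + 399) = 3*(399 + 2*I*√87) = 1197 + 6*I*√87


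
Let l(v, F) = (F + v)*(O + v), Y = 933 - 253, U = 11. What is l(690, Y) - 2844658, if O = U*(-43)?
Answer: -2547368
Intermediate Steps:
O = -473 (O = 11*(-43) = -473)
Y = 680
l(v, F) = (-473 + v)*(F + v) (l(v, F) = (F + v)*(-473 + v) = (-473 + v)*(F + v))
l(690, Y) - 2844658 = (690² - 473*680 - 473*690 + 680*690) - 2844658 = (476100 - 321640 - 326370 + 469200) - 2844658 = 297290 - 2844658 = -2547368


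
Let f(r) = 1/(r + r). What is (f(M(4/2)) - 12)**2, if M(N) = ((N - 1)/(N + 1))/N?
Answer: 81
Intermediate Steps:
M(N) = (-1 + N)/(N*(1 + N)) (M(N) = ((-1 + N)/(1 + N))/N = (-1 + N)/(N*(1 + N)))
f(r) = 1/(2*r)
(f(M(4/2)) - 12)**2 = (1/(2*(((-1 + 4/2)/(((4/2))*(1 + 4/2))))) - 12)**2 = (1/(2*(((-1 + 4*(1/2))/(((4*(1/2)))*(1 + 4*(1/2)))))) - 12)**2 = (1/(2*(((-1 + 2)/(2*(1 + 2))))) - 12)**2 = (1/(2*(((1/2)*1/3))) - 12)**2 = (1/(2*(((1/2)*(1/3)*1))) - 12)**2 = (1/(2*(1/6)) - 12)**2 = ((1/2)*6 - 12)**2 = (3 - 12)**2 = (-9)**2 = 81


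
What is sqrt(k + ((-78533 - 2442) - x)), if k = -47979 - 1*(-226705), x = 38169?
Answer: 31*sqrt(62) ≈ 244.09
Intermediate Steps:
k = 178726 (k = -47979 + 226705 = 178726)
sqrt(k + ((-78533 - 2442) - x)) = sqrt(178726 + ((-78533 - 2442) - 1*38169)) = sqrt(178726 + (-80975 - 38169)) = sqrt(178726 - 119144) = sqrt(59582) = 31*sqrt(62)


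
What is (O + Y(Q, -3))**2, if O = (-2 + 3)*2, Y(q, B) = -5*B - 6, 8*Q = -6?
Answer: 121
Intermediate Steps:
Q = -3/4 (Q = (1/8)*(-6) = -3/4 ≈ -0.75000)
Y(q, B) = -6 - 5*B
O = 2 (O = 1*2 = 2)
(O + Y(Q, -3))**2 = (2 + (-6 - 5*(-3)))**2 = (2 + (-6 + 15))**2 = (2 + 9)**2 = 11**2 = 121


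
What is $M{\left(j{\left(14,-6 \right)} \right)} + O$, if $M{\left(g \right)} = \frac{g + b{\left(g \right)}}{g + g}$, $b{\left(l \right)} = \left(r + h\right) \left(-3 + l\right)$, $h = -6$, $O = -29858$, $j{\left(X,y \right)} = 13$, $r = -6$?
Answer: $- \frac{776415}{26} \approx -29862.0$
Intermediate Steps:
$b{\left(l \right)} = 36 - 12 l$ ($b{\left(l \right)} = \left(-6 - 6\right) \left(-3 + l\right) = - 12 \left(-3 + l\right) = 36 - 12 l$)
$M{\left(g \right)} = \frac{36 - 11 g}{2 g}$ ($M{\left(g \right)} = \frac{g - \left(-36 + 12 g\right)}{g + g} = \frac{36 - 11 g}{2 g}$)
$M{\left(j{\left(14,-6 \right)} \right)} + O = \left(- \frac{11}{2} + \frac{18}{13}\right) - 29858 = - \frac{107}{26} - 29858 = - \frac{776415}{26}$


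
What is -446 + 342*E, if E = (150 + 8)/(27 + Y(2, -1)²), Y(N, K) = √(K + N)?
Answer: 10387/7 ≈ 1483.9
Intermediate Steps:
E = 79/14 (E = (150 + 8)/(27 + (√(-1 + 2))²) = 158/(27 + (√1)²) = 158/(27 + 1²) = 158/(27 + 1) = 158/28 = 158*(1/28) = 79/14 ≈ 5.6429)
-446 + 342*E = -446 + 342*(79/14) = -446 + 13509/7 = 10387/7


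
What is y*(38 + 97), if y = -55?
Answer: -7425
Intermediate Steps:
y*(38 + 97) = -55*(38 + 97) = -55*135 = -7425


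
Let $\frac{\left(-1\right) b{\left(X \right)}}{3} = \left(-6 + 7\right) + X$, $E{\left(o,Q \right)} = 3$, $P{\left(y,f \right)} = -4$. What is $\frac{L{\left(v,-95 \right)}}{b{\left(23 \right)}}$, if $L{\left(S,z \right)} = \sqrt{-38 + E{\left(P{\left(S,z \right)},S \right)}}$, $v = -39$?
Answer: $- \frac{i \sqrt{35}}{72} \approx - 0.082168 i$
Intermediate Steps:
$b{\left(X \right)} = -3 - 3 X$ ($b{\left(X \right)} = - 3 \left(\left(-6 + 7\right) + X\right) = - 3 \left(1 + X\right) = -3 - 3 X$)
$L{\left(S,z \right)} = i \sqrt{35}$ ($L{\left(S,z \right)} = \sqrt{-38 + 3} = \sqrt{-35} = i \sqrt{35}$)
$\frac{L{\left(v,-95 \right)}}{b{\left(23 \right)}} = \frac{i \sqrt{35}}{-3 - 69} = \frac{i \sqrt{35}}{-72} = i \sqrt{35} \left(- \frac{1}{72}\right) = - \frac{i \sqrt{35}}{72}$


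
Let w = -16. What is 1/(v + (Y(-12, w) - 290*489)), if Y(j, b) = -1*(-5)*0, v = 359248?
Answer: 1/217438 ≈ 4.5990e-6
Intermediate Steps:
Y(j, b) = 0 (Y(j, b) = 5*0 = 0)
1/(v + (Y(-12, w) - 290*489)) = 1/(359248 + (0 - 290*489)) = 1/(359248 + (0 - 141810)) = 1/(359248 - 141810) = 1/217438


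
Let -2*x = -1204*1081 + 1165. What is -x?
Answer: -1300359/2 ≈ -6.5018e+5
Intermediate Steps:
x = 1300359/2 (x = -(-1204*1081 + 1165)/2 = -(-1301524 + 1165)/2 = -½*(-1300359) = 1300359/2 ≈ 6.5018e+5)
-x = -1*1300359/2 = -1300359/2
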